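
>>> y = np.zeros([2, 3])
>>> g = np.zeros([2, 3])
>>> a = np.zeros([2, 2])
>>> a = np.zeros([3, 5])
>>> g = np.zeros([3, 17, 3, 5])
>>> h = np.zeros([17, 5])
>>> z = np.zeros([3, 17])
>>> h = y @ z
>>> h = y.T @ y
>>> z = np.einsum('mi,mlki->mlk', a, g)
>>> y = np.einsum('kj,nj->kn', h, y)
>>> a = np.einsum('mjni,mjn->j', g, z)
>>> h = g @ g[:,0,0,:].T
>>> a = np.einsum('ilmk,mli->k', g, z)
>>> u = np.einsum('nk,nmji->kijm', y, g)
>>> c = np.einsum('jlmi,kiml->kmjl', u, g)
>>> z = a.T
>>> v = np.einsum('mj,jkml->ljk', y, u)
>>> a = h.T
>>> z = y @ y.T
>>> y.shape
(3, 2)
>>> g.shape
(3, 17, 3, 5)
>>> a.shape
(3, 3, 17, 3)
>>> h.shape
(3, 17, 3, 3)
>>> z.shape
(3, 3)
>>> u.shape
(2, 5, 3, 17)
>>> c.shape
(3, 3, 2, 5)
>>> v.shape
(17, 2, 5)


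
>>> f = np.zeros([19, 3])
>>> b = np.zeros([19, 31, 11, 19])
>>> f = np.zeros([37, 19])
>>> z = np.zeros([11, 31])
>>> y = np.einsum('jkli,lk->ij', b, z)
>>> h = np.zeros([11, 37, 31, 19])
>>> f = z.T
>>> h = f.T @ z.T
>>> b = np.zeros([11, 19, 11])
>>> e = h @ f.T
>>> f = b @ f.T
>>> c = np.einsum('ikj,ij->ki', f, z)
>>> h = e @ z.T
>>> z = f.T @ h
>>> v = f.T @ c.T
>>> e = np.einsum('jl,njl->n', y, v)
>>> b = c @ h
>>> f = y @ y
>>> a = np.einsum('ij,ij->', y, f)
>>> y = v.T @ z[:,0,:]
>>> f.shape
(19, 19)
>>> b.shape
(19, 11)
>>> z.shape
(31, 19, 11)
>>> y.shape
(19, 19, 11)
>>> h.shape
(11, 11)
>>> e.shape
(31,)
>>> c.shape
(19, 11)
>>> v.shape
(31, 19, 19)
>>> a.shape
()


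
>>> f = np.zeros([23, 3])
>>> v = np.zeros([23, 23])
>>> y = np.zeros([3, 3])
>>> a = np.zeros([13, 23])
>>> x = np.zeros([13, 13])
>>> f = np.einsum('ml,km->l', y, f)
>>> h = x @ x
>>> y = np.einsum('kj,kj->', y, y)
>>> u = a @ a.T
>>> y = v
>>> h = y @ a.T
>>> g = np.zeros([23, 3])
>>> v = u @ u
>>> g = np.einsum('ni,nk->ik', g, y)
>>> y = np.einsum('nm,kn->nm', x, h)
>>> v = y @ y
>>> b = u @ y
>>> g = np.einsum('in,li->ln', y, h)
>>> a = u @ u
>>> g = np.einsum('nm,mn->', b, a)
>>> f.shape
(3,)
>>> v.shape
(13, 13)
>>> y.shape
(13, 13)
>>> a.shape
(13, 13)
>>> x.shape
(13, 13)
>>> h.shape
(23, 13)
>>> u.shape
(13, 13)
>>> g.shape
()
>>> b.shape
(13, 13)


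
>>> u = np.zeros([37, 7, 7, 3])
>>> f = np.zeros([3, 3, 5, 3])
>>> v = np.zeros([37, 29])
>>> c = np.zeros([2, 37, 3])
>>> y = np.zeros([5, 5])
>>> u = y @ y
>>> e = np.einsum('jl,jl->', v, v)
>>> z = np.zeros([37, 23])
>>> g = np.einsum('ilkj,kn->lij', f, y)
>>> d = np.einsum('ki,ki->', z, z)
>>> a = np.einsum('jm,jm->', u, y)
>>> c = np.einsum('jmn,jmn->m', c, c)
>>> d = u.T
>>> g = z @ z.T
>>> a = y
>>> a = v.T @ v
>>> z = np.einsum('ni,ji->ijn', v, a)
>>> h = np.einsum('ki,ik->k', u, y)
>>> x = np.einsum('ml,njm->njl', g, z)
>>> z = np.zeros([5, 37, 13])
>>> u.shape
(5, 5)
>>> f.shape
(3, 3, 5, 3)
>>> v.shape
(37, 29)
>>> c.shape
(37,)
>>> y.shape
(5, 5)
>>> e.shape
()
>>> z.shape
(5, 37, 13)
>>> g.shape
(37, 37)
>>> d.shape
(5, 5)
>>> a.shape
(29, 29)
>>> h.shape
(5,)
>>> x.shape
(29, 29, 37)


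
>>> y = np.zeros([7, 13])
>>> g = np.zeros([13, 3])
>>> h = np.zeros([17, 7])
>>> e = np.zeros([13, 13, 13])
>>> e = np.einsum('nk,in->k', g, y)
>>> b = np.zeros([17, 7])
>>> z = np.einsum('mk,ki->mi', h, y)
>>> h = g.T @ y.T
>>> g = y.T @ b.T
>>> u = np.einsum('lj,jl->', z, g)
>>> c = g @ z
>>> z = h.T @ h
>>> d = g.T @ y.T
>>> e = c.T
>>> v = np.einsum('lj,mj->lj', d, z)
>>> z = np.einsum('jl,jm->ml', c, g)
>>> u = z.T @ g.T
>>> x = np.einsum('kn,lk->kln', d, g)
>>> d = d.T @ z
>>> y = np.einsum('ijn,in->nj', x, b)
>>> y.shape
(7, 13)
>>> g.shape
(13, 17)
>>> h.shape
(3, 7)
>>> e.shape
(13, 13)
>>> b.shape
(17, 7)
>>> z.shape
(17, 13)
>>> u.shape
(13, 13)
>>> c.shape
(13, 13)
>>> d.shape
(7, 13)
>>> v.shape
(17, 7)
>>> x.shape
(17, 13, 7)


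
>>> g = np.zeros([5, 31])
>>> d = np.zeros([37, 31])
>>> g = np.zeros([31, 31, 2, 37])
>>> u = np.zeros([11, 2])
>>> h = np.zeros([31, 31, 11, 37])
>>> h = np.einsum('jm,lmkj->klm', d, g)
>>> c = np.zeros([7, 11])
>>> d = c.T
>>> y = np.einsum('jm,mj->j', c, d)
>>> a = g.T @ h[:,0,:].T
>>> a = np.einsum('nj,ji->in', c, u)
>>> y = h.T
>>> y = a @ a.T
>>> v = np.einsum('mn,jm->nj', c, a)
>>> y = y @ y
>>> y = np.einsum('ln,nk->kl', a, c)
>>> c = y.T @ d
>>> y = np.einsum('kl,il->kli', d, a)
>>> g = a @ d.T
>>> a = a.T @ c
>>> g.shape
(2, 11)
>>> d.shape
(11, 7)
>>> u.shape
(11, 2)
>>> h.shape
(2, 31, 31)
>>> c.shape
(2, 7)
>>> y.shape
(11, 7, 2)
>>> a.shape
(7, 7)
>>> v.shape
(11, 2)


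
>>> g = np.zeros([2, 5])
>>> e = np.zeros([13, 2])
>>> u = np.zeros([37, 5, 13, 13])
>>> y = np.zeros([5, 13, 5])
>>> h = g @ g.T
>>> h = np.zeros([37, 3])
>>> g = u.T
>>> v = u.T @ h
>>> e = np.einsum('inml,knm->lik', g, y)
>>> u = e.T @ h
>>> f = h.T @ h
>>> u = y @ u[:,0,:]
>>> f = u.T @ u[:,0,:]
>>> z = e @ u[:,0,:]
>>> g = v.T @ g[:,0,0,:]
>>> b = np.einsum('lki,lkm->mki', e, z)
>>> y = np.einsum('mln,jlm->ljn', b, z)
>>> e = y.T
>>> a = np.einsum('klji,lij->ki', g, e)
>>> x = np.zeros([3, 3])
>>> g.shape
(3, 5, 13, 37)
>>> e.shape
(5, 37, 13)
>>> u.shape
(5, 13, 3)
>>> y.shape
(13, 37, 5)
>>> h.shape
(37, 3)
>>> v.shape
(13, 13, 5, 3)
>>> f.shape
(3, 13, 3)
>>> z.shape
(37, 13, 3)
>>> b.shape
(3, 13, 5)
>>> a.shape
(3, 37)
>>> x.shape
(3, 3)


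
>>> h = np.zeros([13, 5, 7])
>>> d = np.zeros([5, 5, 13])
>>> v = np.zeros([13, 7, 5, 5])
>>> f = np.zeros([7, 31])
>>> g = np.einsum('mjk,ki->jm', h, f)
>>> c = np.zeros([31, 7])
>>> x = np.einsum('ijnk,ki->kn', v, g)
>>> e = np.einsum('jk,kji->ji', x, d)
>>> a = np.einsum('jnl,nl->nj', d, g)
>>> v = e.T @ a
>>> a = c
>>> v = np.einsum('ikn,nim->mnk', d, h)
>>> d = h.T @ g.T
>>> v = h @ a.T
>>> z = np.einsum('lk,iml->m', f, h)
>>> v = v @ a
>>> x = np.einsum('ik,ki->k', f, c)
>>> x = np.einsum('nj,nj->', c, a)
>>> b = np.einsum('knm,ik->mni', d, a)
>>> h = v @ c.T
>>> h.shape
(13, 5, 31)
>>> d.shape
(7, 5, 5)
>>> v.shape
(13, 5, 7)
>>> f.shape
(7, 31)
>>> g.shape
(5, 13)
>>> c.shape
(31, 7)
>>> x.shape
()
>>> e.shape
(5, 13)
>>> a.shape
(31, 7)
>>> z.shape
(5,)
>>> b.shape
(5, 5, 31)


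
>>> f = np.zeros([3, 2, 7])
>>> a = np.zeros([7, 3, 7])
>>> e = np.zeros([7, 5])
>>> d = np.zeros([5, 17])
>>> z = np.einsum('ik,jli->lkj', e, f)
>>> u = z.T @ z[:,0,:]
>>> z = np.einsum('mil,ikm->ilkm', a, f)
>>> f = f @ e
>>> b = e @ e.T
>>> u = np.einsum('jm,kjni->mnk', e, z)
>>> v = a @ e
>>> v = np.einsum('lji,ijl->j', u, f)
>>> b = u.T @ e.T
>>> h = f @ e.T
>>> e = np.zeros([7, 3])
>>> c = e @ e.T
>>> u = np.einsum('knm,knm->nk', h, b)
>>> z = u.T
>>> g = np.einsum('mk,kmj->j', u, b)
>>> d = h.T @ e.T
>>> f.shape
(3, 2, 5)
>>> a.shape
(7, 3, 7)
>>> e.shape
(7, 3)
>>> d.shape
(7, 2, 7)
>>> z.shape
(3, 2)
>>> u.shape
(2, 3)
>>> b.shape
(3, 2, 7)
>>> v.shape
(2,)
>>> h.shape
(3, 2, 7)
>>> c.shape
(7, 7)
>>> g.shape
(7,)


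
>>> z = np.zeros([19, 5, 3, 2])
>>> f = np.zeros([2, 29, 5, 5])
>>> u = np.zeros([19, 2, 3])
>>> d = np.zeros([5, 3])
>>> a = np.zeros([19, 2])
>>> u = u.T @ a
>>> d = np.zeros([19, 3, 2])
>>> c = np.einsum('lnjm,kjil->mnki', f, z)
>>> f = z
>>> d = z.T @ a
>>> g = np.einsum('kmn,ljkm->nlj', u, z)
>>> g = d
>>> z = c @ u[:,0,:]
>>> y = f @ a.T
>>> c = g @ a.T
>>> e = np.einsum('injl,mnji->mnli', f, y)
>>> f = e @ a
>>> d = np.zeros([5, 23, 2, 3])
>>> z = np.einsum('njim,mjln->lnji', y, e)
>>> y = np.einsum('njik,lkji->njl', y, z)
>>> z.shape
(2, 19, 5, 3)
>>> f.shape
(19, 5, 2, 2)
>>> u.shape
(3, 2, 2)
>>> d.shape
(5, 23, 2, 3)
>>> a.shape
(19, 2)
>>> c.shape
(2, 3, 5, 19)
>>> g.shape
(2, 3, 5, 2)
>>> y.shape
(19, 5, 2)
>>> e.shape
(19, 5, 2, 19)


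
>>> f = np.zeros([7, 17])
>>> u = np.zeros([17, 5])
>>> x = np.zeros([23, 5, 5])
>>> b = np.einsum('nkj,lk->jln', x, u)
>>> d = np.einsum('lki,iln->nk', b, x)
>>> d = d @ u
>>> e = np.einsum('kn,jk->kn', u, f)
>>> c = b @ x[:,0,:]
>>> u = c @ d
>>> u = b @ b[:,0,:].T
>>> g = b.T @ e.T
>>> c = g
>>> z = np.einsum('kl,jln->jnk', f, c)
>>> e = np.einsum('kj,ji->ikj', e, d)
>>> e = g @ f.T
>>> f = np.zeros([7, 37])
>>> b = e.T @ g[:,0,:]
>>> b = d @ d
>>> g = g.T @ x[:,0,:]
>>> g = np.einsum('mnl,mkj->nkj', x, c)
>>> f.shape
(7, 37)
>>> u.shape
(5, 17, 5)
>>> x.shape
(23, 5, 5)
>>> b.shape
(5, 5)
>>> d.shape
(5, 5)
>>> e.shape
(23, 17, 7)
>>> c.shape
(23, 17, 17)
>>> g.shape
(5, 17, 17)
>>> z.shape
(23, 17, 7)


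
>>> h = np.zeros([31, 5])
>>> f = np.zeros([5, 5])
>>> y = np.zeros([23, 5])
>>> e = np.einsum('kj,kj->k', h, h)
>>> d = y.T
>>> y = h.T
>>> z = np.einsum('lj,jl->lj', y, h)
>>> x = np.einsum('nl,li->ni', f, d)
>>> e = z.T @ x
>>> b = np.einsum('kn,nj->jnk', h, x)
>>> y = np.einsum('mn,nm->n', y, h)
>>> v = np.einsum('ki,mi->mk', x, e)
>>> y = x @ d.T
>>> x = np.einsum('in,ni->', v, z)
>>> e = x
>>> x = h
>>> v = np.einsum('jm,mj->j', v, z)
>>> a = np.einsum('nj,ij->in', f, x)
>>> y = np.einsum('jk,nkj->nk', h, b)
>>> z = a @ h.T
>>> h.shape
(31, 5)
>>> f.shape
(5, 5)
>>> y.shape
(23, 5)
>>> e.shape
()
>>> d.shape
(5, 23)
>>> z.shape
(31, 31)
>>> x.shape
(31, 5)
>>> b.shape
(23, 5, 31)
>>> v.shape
(31,)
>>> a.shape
(31, 5)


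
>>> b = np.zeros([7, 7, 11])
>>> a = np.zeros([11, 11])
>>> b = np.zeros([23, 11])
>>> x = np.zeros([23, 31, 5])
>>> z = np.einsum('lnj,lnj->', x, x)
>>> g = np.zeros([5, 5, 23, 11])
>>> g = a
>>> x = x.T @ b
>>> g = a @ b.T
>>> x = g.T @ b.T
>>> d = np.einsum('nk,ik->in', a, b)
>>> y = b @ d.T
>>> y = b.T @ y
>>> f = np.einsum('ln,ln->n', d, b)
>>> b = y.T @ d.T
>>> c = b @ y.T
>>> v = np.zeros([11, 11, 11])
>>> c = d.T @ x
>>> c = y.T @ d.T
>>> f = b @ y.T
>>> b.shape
(23, 23)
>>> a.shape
(11, 11)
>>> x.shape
(23, 23)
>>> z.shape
()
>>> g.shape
(11, 23)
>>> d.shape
(23, 11)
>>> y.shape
(11, 23)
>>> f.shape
(23, 11)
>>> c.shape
(23, 23)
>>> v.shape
(11, 11, 11)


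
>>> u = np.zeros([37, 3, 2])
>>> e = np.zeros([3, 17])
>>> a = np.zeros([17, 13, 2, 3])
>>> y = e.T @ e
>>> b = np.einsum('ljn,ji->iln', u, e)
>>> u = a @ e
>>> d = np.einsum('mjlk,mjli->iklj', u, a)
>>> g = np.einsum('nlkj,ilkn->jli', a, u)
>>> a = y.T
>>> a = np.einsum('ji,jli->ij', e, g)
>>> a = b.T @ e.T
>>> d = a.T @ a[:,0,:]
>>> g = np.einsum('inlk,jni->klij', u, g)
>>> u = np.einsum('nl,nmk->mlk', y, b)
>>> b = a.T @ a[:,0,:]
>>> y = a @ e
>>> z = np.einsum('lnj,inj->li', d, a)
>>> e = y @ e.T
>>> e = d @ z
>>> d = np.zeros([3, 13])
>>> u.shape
(37, 17, 2)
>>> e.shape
(3, 37, 2)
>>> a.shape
(2, 37, 3)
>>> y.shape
(2, 37, 17)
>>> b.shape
(3, 37, 3)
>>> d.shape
(3, 13)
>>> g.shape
(17, 2, 17, 3)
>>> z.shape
(3, 2)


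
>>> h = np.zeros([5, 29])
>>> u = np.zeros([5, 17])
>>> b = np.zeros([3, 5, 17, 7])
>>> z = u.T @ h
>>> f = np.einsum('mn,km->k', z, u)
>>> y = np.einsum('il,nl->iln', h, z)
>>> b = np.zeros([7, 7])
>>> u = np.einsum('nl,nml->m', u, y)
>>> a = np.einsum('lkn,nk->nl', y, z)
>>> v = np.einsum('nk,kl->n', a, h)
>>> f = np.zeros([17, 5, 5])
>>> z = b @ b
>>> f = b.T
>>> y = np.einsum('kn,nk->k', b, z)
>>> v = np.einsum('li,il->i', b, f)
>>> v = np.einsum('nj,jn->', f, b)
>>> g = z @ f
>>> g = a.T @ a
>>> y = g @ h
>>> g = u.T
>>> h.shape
(5, 29)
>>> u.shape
(29,)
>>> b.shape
(7, 7)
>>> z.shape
(7, 7)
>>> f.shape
(7, 7)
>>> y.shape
(5, 29)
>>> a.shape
(17, 5)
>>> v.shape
()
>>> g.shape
(29,)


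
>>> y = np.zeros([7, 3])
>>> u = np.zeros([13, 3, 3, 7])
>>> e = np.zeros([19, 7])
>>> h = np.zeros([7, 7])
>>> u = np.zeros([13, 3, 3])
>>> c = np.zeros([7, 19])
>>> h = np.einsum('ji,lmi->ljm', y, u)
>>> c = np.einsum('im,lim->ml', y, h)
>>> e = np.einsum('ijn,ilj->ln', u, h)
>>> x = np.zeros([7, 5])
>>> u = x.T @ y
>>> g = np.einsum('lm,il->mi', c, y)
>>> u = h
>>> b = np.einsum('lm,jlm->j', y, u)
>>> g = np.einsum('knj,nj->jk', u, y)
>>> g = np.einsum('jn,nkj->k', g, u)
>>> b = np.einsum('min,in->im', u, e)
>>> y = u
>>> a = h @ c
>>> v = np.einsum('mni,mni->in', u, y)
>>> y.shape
(13, 7, 3)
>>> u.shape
(13, 7, 3)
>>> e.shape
(7, 3)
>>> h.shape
(13, 7, 3)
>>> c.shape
(3, 13)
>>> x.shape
(7, 5)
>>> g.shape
(7,)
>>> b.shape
(7, 13)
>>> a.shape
(13, 7, 13)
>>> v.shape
(3, 7)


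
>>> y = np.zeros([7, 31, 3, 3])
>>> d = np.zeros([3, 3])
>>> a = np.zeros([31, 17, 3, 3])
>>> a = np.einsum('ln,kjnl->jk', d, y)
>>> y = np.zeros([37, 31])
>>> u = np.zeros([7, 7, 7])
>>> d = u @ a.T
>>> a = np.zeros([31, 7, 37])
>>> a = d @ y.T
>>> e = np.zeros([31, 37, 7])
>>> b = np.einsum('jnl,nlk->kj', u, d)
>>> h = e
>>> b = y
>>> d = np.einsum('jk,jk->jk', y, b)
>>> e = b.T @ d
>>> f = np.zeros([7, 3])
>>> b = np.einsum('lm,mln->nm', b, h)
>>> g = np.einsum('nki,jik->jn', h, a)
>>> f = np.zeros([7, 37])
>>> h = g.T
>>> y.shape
(37, 31)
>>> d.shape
(37, 31)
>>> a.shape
(7, 7, 37)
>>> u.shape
(7, 7, 7)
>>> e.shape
(31, 31)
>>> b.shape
(7, 31)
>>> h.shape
(31, 7)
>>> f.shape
(7, 37)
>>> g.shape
(7, 31)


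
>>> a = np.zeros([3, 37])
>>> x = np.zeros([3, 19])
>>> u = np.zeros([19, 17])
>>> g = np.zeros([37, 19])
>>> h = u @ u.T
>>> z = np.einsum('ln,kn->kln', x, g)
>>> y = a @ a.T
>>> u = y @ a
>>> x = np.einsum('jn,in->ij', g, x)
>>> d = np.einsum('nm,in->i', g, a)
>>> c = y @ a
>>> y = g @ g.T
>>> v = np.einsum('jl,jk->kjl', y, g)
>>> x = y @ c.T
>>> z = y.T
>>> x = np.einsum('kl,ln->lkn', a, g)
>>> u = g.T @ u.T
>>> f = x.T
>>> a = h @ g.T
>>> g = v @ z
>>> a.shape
(19, 37)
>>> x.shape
(37, 3, 19)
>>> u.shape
(19, 3)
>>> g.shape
(19, 37, 37)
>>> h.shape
(19, 19)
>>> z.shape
(37, 37)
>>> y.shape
(37, 37)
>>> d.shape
(3,)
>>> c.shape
(3, 37)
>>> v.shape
(19, 37, 37)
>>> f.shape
(19, 3, 37)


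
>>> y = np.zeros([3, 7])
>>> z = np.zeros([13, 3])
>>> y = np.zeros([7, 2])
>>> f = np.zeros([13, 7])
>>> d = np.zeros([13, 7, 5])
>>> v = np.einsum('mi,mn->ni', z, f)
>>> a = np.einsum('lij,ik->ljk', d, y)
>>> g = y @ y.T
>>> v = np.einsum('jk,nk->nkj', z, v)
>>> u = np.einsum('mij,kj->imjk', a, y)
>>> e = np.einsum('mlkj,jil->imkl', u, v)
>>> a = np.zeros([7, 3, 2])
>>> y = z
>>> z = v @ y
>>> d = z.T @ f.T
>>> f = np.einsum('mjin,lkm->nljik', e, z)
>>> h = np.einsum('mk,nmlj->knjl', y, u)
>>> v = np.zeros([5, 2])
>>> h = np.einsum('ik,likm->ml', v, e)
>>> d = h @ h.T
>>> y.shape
(13, 3)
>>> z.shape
(7, 3, 3)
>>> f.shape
(13, 7, 5, 2, 3)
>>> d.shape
(13, 13)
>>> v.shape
(5, 2)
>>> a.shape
(7, 3, 2)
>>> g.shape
(7, 7)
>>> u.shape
(5, 13, 2, 7)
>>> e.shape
(3, 5, 2, 13)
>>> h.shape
(13, 3)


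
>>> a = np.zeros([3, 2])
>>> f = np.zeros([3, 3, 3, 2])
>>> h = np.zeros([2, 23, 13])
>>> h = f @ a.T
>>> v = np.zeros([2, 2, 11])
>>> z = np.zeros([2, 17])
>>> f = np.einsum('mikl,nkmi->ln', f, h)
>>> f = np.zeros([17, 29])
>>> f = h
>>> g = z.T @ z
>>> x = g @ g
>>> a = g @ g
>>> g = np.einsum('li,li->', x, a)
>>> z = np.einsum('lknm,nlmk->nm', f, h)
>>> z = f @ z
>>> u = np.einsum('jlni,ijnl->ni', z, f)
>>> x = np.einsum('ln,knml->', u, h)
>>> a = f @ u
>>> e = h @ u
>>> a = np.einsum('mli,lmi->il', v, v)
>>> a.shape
(11, 2)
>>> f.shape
(3, 3, 3, 3)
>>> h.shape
(3, 3, 3, 3)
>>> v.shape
(2, 2, 11)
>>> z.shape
(3, 3, 3, 3)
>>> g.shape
()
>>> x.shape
()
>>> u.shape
(3, 3)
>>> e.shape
(3, 3, 3, 3)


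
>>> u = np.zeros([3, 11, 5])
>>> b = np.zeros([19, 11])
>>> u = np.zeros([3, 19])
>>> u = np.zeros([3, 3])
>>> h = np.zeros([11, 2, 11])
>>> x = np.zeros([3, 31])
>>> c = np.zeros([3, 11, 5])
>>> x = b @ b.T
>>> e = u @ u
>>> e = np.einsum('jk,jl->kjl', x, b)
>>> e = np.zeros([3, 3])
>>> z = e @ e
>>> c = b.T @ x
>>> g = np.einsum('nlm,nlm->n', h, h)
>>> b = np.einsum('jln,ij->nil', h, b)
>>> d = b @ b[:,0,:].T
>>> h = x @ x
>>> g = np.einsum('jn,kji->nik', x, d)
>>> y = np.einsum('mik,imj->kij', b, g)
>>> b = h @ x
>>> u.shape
(3, 3)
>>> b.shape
(19, 19)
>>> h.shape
(19, 19)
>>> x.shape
(19, 19)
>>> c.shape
(11, 19)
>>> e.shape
(3, 3)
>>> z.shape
(3, 3)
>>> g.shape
(19, 11, 11)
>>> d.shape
(11, 19, 11)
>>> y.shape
(2, 19, 11)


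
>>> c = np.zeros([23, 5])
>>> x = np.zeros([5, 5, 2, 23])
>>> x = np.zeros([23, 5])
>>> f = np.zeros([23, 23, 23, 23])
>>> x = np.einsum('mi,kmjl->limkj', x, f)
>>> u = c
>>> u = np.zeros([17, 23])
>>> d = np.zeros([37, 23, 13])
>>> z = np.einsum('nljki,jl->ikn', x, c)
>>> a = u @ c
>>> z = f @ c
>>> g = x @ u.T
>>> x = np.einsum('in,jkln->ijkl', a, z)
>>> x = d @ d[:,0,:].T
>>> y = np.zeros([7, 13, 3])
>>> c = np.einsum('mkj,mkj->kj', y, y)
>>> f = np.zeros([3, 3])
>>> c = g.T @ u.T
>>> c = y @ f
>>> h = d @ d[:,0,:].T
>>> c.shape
(7, 13, 3)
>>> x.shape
(37, 23, 37)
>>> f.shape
(3, 3)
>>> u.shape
(17, 23)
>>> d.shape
(37, 23, 13)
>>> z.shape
(23, 23, 23, 5)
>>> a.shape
(17, 5)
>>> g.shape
(23, 5, 23, 23, 17)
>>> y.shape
(7, 13, 3)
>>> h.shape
(37, 23, 37)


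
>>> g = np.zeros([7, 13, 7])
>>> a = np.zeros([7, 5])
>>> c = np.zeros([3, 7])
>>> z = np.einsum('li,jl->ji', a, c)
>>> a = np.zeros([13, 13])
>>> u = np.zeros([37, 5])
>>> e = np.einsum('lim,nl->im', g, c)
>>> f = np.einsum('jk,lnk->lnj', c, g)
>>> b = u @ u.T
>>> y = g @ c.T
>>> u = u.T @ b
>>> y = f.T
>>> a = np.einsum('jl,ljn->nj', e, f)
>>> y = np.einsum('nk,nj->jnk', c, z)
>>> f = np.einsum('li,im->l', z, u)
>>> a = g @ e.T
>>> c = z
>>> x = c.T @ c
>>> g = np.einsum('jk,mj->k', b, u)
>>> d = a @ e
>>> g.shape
(37,)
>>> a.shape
(7, 13, 13)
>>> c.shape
(3, 5)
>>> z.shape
(3, 5)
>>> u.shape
(5, 37)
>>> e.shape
(13, 7)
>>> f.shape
(3,)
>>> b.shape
(37, 37)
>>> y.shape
(5, 3, 7)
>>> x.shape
(5, 5)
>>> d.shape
(7, 13, 7)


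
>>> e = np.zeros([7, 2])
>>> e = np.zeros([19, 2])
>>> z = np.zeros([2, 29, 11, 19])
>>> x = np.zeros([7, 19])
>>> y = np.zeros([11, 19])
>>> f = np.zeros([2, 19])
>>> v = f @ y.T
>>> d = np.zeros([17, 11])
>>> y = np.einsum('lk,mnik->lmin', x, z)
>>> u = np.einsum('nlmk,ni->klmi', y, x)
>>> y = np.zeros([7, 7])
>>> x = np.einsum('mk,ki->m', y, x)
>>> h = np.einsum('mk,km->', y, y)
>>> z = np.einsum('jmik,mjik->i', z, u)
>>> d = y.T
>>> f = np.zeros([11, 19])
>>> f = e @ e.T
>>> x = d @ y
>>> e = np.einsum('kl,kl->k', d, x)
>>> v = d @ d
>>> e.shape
(7,)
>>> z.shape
(11,)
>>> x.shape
(7, 7)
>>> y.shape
(7, 7)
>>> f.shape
(19, 19)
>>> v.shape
(7, 7)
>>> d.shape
(7, 7)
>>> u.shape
(29, 2, 11, 19)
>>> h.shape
()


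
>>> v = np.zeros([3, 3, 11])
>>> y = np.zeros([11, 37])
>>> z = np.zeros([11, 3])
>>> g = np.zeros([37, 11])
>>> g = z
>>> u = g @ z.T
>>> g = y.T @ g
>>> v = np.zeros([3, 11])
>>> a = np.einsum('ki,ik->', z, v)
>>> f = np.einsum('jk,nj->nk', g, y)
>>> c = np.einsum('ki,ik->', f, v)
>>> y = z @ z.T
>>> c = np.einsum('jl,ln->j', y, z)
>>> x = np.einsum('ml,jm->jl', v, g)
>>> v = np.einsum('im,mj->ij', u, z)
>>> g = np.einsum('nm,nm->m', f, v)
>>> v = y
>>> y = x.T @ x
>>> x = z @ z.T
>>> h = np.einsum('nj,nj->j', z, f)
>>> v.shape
(11, 11)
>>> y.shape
(11, 11)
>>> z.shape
(11, 3)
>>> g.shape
(3,)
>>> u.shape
(11, 11)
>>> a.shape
()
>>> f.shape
(11, 3)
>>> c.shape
(11,)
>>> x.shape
(11, 11)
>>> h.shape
(3,)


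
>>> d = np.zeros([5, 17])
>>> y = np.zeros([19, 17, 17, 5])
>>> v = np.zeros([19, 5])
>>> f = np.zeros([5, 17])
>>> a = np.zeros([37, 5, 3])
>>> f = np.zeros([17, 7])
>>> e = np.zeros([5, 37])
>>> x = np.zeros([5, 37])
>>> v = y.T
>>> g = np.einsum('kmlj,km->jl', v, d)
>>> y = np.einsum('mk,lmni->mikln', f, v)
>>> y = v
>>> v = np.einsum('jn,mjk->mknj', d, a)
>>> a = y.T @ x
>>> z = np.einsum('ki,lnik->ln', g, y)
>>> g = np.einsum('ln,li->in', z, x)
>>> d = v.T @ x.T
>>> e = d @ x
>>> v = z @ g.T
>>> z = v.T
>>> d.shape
(5, 17, 3, 5)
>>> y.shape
(5, 17, 17, 19)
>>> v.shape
(5, 37)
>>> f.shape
(17, 7)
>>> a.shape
(19, 17, 17, 37)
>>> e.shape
(5, 17, 3, 37)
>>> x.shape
(5, 37)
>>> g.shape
(37, 17)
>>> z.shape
(37, 5)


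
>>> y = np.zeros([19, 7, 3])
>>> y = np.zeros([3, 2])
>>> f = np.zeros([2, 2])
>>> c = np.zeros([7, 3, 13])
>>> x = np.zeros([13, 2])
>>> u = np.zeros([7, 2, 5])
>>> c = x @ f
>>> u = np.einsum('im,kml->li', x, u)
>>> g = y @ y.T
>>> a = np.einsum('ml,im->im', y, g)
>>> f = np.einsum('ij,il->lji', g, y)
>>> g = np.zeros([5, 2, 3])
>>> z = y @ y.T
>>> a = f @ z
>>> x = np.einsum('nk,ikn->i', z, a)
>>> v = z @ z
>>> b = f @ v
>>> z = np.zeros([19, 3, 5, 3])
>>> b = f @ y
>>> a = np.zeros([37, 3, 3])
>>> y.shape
(3, 2)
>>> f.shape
(2, 3, 3)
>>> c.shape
(13, 2)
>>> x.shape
(2,)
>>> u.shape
(5, 13)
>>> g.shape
(5, 2, 3)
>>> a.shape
(37, 3, 3)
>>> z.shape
(19, 3, 5, 3)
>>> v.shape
(3, 3)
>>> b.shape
(2, 3, 2)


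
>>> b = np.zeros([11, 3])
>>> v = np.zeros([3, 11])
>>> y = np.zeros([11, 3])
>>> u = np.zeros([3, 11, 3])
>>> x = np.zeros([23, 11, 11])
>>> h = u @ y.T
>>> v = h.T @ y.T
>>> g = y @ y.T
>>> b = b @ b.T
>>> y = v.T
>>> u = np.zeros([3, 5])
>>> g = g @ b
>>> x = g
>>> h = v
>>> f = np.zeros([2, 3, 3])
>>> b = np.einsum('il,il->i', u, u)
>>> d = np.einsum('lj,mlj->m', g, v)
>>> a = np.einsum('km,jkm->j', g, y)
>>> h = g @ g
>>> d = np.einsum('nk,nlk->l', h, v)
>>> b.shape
(3,)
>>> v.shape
(11, 11, 11)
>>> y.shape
(11, 11, 11)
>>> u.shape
(3, 5)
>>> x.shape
(11, 11)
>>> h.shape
(11, 11)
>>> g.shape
(11, 11)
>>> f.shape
(2, 3, 3)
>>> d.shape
(11,)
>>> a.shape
(11,)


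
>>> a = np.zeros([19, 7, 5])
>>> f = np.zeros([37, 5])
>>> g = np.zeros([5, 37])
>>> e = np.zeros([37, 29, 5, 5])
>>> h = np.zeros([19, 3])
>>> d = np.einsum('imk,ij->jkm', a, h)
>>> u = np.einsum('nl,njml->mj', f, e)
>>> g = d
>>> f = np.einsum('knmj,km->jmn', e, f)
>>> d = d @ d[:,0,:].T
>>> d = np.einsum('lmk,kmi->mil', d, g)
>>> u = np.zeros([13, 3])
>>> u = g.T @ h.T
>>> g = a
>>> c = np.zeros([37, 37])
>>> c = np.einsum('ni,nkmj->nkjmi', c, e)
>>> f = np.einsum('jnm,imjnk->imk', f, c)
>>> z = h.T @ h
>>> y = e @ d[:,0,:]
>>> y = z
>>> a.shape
(19, 7, 5)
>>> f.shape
(37, 29, 37)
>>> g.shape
(19, 7, 5)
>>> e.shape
(37, 29, 5, 5)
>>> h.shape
(19, 3)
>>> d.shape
(5, 7, 3)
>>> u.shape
(7, 5, 19)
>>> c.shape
(37, 29, 5, 5, 37)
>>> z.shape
(3, 3)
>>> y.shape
(3, 3)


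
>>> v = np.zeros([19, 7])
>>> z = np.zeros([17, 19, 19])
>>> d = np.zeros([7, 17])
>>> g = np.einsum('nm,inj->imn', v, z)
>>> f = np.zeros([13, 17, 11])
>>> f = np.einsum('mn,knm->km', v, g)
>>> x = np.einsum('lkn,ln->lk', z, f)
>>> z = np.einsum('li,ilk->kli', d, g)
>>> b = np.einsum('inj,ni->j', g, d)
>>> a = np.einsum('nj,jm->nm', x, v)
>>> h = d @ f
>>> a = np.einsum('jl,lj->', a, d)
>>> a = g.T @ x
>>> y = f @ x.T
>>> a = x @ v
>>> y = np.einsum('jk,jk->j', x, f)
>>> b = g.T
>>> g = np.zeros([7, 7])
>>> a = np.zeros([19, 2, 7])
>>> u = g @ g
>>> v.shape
(19, 7)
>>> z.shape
(19, 7, 17)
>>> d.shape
(7, 17)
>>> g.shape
(7, 7)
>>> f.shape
(17, 19)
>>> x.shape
(17, 19)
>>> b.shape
(19, 7, 17)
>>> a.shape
(19, 2, 7)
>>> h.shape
(7, 19)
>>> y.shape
(17,)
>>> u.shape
(7, 7)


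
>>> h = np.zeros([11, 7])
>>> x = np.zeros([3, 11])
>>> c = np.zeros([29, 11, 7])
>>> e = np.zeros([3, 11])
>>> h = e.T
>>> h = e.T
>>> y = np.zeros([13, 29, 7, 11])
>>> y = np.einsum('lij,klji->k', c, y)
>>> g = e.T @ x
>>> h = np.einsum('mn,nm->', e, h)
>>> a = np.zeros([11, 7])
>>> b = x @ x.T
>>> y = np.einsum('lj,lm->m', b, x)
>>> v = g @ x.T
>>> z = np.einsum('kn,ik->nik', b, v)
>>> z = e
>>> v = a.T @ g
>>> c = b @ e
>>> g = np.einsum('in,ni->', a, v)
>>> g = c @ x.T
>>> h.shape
()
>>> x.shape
(3, 11)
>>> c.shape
(3, 11)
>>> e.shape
(3, 11)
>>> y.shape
(11,)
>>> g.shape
(3, 3)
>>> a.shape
(11, 7)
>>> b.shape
(3, 3)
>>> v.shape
(7, 11)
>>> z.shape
(3, 11)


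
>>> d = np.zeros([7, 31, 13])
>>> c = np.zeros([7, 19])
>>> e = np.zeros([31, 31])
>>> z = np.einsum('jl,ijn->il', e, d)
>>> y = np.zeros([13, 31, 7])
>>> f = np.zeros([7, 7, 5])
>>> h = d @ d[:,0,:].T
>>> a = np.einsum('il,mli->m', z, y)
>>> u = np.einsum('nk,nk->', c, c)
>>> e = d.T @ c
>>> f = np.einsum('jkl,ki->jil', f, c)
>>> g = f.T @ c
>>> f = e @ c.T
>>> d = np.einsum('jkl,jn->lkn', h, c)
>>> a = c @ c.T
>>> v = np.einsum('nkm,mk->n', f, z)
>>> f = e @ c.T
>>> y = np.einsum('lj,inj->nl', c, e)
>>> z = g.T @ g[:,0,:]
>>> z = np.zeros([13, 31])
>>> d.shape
(7, 31, 19)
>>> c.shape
(7, 19)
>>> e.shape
(13, 31, 19)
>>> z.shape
(13, 31)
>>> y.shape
(31, 7)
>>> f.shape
(13, 31, 7)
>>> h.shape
(7, 31, 7)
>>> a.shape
(7, 7)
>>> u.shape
()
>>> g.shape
(5, 19, 19)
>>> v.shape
(13,)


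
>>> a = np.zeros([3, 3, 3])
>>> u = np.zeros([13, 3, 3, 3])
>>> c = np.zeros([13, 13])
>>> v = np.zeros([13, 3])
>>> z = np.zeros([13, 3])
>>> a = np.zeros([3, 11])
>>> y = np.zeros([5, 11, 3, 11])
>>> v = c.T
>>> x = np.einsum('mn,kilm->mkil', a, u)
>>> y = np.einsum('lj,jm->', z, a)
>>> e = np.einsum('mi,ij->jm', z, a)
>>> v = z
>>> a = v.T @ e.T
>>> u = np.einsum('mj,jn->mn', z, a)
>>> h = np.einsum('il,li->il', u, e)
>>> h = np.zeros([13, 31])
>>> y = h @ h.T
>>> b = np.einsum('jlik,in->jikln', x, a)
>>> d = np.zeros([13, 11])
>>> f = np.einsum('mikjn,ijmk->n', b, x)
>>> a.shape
(3, 11)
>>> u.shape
(13, 11)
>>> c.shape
(13, 13)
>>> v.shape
(13, 3)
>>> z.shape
(13, 3)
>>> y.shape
(13, 13)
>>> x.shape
(3, 13, 3, 3)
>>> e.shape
(11, 13)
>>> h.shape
(13, 31)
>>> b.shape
(3, 3, 3, 13, 11)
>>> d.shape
(13, 11)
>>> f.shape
(11,)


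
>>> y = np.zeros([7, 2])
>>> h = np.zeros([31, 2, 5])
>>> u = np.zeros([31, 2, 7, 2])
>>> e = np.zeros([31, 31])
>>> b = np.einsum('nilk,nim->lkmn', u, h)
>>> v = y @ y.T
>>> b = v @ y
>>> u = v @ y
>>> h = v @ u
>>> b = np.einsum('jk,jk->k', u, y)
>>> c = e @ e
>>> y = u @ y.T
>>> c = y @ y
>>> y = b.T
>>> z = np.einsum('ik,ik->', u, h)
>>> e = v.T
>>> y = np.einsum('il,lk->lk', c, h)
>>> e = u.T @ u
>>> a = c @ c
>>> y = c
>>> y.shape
(7, 7)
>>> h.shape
(7, 2)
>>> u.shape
(7, 2)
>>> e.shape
(2, 2)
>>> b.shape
(2,)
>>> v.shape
(7, 7)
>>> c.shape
(7, 7)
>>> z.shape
()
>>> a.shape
(7, 7)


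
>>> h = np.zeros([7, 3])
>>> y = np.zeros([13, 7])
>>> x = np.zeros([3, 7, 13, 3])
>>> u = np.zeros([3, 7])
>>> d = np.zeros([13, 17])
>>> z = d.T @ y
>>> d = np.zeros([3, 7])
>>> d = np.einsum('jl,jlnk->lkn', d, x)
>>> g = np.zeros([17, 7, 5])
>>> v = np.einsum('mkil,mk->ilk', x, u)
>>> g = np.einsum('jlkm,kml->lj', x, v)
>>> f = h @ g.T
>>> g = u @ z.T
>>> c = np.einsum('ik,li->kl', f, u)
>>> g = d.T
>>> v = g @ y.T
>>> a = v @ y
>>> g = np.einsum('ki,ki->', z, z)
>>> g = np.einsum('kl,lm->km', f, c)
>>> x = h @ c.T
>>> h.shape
(7, 3)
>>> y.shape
(13, 7)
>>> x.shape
(7, 7)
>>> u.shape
(3, 7)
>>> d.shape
(7, 3, 13)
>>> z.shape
(17, 7)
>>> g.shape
(7, 3)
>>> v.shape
(13, 3, 13)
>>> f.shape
(7, 7)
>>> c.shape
(7, 3)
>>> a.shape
(13, 3, 7)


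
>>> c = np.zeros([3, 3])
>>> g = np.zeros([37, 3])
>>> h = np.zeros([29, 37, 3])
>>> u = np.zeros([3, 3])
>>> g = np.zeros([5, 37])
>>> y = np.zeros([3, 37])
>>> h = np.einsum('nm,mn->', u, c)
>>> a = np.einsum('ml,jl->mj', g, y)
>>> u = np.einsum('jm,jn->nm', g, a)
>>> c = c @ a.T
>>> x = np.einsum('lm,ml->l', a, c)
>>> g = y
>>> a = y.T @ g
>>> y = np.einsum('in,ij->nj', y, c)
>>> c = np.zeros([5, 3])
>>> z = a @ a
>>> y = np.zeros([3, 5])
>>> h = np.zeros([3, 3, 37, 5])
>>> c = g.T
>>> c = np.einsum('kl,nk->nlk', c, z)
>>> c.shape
(37, 3, 37)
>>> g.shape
(3, 37)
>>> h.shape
(3, 3, 37, 5)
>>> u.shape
(3, 37)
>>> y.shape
(3, 5)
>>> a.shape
(37, 37)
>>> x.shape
(5,)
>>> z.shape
(37, 37)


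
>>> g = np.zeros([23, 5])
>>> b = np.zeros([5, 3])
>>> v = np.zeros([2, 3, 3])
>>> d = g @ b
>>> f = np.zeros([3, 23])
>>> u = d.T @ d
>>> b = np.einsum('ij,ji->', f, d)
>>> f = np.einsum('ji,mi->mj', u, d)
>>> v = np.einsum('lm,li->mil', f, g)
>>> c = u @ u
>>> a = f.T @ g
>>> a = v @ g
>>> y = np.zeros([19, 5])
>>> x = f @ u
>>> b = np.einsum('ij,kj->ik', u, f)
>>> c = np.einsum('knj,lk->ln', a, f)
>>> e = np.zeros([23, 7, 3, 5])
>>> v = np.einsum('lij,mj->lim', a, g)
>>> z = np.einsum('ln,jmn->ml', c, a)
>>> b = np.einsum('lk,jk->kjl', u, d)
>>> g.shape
(23, 5)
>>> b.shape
(3, 23, 3)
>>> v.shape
(3, 5, 23)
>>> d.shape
(23, 3)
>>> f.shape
(23, 3)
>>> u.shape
(3, 3)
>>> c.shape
(23, 5)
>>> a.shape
(3, 5, 5)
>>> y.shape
(19, 5)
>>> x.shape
(23, 3)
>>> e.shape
(23, 7, 3, 5)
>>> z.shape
(5, 23)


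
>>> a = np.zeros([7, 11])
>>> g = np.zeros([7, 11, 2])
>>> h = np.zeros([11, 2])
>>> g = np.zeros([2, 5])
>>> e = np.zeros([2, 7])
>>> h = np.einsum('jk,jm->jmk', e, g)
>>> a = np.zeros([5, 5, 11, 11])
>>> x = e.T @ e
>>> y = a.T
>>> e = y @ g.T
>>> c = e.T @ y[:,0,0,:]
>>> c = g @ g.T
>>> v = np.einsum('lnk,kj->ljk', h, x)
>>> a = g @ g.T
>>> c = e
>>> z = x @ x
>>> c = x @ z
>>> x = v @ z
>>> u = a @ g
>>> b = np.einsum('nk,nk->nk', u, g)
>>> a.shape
(2, 2)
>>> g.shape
(2, 5)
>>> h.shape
(2, 5, 7)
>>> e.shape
(11, 11, 5, 2)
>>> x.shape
(2, 7, 7)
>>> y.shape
(11, 11, 5, 5)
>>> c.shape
(7, 7)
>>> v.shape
(2, 7, 7)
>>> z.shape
(7, 7)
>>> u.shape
(2, 5)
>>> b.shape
(2, 5)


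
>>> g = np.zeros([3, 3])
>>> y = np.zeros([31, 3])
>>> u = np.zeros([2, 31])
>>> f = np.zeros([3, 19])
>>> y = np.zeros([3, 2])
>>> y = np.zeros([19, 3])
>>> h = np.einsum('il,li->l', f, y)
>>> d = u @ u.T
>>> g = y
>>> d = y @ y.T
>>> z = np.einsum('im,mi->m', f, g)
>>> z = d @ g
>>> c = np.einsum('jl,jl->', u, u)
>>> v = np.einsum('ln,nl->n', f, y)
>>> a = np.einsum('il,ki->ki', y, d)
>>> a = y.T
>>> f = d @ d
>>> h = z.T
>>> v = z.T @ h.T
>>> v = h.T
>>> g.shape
(19, 3)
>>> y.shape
(19, 3)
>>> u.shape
(2, 31)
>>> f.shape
(19, 19)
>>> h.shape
(3, 19)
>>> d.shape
(19, 19)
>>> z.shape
(19, 3)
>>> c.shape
()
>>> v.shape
(19, 3)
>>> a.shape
(3, 19)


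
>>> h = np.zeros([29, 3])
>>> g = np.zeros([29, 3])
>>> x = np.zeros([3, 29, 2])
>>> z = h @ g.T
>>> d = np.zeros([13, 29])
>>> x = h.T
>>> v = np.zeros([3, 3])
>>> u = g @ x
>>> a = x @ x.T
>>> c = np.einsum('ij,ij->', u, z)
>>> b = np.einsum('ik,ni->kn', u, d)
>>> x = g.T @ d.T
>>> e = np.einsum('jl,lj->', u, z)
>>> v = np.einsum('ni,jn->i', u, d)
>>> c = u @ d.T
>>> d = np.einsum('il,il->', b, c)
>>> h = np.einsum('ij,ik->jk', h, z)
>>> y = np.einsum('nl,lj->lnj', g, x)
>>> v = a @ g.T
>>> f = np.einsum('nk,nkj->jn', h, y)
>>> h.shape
(3, 29)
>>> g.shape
(29, 3)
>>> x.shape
(3, 13)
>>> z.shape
(29, 29)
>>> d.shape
()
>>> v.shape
(3, 29)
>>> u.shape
(29, 29)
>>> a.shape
(3, 3)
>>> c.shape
(29, 13)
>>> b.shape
(29, 13)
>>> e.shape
()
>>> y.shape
(3, 29, 13)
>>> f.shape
(13, 3)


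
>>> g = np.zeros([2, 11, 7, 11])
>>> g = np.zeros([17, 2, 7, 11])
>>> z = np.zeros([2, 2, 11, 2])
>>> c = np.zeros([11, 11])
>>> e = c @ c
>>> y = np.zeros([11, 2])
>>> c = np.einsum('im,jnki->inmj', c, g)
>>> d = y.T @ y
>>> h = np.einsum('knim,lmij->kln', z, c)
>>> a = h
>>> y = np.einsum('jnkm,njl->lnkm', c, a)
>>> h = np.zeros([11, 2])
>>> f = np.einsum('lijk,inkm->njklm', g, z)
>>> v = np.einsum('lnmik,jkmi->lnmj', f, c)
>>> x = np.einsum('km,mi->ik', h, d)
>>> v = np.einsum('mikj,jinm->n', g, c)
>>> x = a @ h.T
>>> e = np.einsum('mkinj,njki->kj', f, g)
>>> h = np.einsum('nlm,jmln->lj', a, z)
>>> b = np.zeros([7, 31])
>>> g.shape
(17, 2, 7, 11)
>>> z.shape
(2, 2, 11, 2)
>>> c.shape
(11, 2, 11, 17)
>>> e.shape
(7, 2)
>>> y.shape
(2, 2, 11, 17)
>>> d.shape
(2, 2)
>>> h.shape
(11, 2)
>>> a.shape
(2, 11, 2)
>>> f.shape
(2, 7, 11, 17, 2)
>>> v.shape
(11,)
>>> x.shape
(2, 11, 11)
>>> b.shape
(7, 31)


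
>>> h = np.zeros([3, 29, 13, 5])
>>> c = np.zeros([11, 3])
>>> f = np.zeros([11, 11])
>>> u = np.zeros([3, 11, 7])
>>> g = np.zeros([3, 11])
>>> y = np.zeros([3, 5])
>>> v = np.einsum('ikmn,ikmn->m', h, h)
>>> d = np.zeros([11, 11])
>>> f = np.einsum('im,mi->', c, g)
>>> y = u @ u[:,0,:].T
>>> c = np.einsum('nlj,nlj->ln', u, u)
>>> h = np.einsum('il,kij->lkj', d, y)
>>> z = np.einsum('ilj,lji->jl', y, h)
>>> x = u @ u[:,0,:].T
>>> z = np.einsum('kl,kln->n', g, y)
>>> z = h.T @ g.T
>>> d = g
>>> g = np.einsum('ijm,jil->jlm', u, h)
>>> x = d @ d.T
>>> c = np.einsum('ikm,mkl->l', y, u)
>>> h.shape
(11, 3, 3)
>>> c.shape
(7,)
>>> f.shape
()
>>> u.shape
(3, 11, 7)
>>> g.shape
(11, 3, 7)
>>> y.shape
(3, 11, 3)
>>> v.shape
(13,)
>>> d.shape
(3, 11)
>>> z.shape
(3, 3, 3)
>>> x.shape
(3, 3)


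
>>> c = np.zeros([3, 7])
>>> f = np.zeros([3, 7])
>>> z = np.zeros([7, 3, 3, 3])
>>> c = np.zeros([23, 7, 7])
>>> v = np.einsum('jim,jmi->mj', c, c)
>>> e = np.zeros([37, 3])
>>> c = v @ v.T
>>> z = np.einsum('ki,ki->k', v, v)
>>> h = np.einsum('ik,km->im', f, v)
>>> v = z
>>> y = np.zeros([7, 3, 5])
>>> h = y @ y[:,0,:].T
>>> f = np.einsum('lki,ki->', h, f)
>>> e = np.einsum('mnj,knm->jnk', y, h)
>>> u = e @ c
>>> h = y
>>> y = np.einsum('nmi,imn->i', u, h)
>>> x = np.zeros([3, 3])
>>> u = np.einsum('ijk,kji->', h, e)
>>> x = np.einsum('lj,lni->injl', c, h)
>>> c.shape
(7, 7)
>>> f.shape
()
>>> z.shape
(7,)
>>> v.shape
(7,)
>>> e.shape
(5, 3, 7)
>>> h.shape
(7, 3, 5)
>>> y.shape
(7,)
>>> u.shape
()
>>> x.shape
(5, 3, 7, 7)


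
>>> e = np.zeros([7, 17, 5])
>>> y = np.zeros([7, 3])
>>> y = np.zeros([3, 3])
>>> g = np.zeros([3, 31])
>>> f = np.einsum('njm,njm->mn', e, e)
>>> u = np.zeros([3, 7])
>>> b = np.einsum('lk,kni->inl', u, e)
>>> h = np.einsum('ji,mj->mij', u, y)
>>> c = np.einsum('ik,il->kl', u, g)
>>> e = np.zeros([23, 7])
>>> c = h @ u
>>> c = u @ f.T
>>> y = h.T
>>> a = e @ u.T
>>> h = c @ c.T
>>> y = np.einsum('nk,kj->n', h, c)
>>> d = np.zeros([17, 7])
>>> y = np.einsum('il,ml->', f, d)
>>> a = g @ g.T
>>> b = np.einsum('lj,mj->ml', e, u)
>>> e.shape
(23, 7)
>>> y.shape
()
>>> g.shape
(3, 31)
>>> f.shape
(5, 7)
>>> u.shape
(3, 7)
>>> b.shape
(3, 23)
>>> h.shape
(3, 3)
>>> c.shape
(3, 5)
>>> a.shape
(3, 3)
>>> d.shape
(17, 7)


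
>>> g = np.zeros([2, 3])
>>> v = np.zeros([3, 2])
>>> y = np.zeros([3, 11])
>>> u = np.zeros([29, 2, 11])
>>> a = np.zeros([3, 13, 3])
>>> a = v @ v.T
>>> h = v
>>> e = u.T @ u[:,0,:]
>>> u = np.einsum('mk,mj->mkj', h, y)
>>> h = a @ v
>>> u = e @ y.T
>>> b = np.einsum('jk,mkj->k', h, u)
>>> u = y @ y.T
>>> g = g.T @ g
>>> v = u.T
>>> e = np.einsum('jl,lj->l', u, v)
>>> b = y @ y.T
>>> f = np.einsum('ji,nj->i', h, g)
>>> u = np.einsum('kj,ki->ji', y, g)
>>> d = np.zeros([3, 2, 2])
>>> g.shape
(3, 3)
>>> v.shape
(3, 3)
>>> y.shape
(3, 11)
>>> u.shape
(11, 3)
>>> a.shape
(3, 3)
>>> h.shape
(3, 2)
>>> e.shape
(3,)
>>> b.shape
(3, 3)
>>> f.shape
(2,)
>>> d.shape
(3, 2, 2)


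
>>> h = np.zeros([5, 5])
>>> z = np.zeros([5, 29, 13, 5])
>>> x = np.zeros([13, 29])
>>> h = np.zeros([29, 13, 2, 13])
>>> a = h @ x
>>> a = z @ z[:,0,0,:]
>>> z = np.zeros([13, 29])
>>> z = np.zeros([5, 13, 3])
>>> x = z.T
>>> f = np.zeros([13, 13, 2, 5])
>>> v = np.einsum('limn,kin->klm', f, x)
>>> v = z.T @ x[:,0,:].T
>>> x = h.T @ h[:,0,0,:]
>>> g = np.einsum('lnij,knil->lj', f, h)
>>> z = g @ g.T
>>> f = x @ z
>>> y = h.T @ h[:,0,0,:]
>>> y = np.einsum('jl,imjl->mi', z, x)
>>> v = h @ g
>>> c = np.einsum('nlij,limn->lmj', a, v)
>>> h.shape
(29, 13, 2, 13)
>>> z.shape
(13, 13)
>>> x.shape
(13, 2, 13, 13)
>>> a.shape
(5, 29, 13, 5)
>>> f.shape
(13, 2, 13, 13)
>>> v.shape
(29, 13, 2, 5)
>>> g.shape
(13, 5)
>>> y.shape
(2, 13)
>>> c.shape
(29, 2, 5)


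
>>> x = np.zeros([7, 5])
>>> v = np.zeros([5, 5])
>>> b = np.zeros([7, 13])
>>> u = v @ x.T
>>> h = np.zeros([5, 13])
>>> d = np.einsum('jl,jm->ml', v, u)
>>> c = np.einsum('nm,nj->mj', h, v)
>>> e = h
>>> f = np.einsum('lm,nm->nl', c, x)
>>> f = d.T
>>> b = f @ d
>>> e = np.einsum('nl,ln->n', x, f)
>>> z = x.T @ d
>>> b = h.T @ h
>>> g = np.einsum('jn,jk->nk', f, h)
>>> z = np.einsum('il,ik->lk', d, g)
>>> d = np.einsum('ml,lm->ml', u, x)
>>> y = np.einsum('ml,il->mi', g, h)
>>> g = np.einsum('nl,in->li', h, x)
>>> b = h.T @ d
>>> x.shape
(7, 5)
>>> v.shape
(5, 5)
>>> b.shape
(13, 7)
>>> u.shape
(5, 7)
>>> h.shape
(5, 13)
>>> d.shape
(5, 7)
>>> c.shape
(13, 5)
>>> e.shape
(7,)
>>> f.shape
(5, 7)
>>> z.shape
(5, 13)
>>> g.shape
(13, 7)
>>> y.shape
(7, 5)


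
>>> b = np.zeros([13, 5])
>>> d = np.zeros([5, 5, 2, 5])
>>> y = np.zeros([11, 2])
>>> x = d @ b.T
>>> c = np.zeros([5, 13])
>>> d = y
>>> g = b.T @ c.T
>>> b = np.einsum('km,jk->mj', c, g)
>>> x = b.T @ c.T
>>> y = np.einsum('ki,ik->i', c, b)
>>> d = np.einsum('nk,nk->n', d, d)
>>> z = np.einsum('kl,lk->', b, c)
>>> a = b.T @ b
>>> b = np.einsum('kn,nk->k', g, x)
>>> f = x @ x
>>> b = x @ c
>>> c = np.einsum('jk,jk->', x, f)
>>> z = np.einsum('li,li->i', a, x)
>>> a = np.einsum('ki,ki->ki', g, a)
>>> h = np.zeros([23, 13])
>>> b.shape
(5, 13)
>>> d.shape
(11,)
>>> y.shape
(13,)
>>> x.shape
(5, 5)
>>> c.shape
()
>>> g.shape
(5, 5)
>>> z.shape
(5,)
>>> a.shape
(5, 5)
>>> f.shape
(5, 5)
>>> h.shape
(23, 13)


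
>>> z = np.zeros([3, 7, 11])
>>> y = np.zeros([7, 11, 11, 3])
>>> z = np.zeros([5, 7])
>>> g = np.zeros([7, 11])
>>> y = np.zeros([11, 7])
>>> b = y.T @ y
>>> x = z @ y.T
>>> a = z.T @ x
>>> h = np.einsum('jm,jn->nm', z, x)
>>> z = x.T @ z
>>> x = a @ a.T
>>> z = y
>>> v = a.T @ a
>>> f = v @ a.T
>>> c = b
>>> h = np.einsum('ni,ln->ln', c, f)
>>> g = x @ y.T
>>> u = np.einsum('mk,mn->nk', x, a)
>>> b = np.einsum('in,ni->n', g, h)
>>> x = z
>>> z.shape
(11, 7)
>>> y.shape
(11, 7)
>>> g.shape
(7, 11)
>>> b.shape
(11,)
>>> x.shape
(11, 7)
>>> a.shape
(7, 11)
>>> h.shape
(11, 7)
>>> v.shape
(11, 11)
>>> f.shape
(11, 7)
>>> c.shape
(7, 7)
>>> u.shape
(11, 7)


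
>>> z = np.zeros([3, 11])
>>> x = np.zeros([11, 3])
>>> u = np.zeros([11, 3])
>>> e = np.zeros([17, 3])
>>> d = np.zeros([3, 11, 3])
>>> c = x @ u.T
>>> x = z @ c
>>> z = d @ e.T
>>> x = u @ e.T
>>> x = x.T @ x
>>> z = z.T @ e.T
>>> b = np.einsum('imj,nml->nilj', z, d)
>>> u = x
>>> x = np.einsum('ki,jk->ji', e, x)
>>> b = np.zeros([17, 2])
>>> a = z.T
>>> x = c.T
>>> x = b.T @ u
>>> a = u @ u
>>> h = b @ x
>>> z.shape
(17, 11, 17)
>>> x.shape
(2, 17)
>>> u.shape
(17, 17)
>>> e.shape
(17, 3)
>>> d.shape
(3, 11, 3)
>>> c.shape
(11, 11)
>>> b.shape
(17, 2)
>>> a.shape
(17, 17)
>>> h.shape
(17, 17)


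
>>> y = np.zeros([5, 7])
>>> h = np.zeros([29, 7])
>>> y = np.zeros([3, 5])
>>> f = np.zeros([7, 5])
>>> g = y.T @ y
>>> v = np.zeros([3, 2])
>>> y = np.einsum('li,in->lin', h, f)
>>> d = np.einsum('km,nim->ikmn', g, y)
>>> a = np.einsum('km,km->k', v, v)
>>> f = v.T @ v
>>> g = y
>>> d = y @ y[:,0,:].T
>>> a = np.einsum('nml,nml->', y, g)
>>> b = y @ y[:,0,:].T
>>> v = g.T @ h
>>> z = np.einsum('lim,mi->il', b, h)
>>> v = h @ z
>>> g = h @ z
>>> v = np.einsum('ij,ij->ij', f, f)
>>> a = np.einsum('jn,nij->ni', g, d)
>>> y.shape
(29, 7, 5)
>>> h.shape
(29, 7)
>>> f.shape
(2, 2)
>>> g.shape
(29, 29)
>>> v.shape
(2, 2)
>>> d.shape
(29, 7, 29)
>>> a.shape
(29, 7)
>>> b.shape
(29, 7, 29)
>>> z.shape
(7, 29)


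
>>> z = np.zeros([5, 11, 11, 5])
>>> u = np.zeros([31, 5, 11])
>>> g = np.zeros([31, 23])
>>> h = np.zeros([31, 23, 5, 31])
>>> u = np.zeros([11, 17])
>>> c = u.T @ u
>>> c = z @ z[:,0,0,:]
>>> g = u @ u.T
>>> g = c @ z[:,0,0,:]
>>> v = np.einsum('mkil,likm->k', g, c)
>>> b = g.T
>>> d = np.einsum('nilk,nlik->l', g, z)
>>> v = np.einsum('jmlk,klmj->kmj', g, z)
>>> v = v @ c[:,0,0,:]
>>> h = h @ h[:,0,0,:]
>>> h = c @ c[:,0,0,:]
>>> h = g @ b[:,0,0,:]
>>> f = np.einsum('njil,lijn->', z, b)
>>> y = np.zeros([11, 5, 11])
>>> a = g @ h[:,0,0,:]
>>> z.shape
(5, 11, 11, 5)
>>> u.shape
(11, 17)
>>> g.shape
(5, 11, 11, 5)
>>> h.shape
(5, 11, 11, 5)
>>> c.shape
(5, 11, 11, 5)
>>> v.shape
(5, 11, 5)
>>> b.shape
(5, 11, 11, 5)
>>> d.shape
(11,)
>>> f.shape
()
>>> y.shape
(11, 5, 11)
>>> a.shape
(5, 11, 11, 5)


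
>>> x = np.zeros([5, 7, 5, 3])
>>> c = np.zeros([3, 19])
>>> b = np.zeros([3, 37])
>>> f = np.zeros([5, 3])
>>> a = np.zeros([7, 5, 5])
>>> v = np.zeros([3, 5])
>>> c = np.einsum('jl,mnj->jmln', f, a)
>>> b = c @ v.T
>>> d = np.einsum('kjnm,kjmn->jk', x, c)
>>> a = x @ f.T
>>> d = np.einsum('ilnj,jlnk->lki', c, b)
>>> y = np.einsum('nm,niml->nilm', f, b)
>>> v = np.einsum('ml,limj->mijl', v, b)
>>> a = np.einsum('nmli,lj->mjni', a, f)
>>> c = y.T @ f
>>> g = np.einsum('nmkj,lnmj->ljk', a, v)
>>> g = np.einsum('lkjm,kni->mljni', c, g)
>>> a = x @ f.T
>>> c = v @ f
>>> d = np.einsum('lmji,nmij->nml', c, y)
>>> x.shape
(5, 7, 5, 3)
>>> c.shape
(3, 7, 3, 3)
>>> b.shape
(5, 7, 3, 3)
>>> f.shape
(5, 3)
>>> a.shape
(5, 7, 5, 5)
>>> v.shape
(3, 7, 3, 5)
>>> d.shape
(5, 7, 3)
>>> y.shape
(5, 7, 3, 3)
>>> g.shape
(3, 3, 7, 5, 5)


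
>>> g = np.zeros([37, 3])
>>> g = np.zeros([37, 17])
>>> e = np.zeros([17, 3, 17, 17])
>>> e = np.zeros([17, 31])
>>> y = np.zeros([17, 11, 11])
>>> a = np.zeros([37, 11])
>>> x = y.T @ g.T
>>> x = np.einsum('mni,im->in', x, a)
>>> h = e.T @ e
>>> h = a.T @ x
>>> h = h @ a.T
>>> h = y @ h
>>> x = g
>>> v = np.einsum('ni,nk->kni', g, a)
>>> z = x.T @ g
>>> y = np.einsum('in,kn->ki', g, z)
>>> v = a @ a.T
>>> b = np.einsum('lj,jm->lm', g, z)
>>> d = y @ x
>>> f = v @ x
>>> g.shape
(37, 17)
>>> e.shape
(17, 31)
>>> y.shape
(17, 37)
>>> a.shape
(37, 11)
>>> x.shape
(37, 17)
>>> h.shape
(17, 11, 37)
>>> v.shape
(37, 37)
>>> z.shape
(17, 17)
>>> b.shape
(37, 17)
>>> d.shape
(17, 17)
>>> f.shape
(37, 17)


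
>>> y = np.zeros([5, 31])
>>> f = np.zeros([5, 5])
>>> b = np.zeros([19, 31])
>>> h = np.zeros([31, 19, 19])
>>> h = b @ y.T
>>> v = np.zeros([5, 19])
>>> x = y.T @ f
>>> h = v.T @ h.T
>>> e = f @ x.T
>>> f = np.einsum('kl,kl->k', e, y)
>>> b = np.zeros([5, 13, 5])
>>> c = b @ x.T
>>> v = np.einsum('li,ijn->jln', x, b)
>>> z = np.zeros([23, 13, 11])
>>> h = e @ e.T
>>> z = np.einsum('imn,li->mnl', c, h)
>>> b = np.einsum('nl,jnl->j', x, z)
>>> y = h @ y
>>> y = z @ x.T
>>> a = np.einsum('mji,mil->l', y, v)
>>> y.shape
(13, 31, 31)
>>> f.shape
(5,)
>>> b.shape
(13,)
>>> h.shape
(5, 5)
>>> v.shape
(13, 31, 5)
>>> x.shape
(31, 5)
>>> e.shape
(5, 31)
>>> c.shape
(5, 13, 31)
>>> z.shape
(13, 31, 5)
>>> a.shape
(5,)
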